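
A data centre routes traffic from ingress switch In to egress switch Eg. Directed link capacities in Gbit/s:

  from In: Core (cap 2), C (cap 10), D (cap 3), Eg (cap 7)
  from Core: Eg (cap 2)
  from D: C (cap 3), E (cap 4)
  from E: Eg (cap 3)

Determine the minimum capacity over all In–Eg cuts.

12

Augment In→Eg: bottleneck 7, flow now 7.
Augment In→Core→Eg: bottleneck 2, flow now 9.
Augment In→D→E→Eg: bottleneck 3, flow now 12.
No augmenting path remains; maximum flow = 12.
By max-flow min-cut, the minimum cut capacity equals the max flow.
In the residual graph, reachable from In: {In, C}.
Min-cut edges: In→Core (2), In→D (3), In→Eg (7); capacity 2 + 3 + 7 = 12.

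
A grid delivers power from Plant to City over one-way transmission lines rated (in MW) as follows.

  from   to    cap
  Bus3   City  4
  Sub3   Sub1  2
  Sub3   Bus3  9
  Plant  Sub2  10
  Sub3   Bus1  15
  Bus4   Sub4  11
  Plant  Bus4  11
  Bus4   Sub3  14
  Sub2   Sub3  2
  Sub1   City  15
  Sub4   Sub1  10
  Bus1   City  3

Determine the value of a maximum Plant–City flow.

13

Augment Plant→Bus4→Sub3→Bus1→City: bottleneck 3, flow now 3.
Augment Plant→Bus4→Sub3→Bus3→City: bottleneck 4, flow now 7.
Augment Plant→Bus4→Sub3→Sub1→City: bottleneck 2, flow now 9.
Augment Plant→Bus4→Sub4→Sub1→City: bottleneck 2, flow now 11.
Augment Plant→Sub2→Sub3→Bus4→Sub4→Sub1→City: bottleneck 2, flow now 13. (uses reverse residual edge)
No augmenting path remains; maximum flow = 13.
In the residual graph, reachable from Plant: {Plant, Sub2}.
Min-cut edges: Plant→Bus4 (11), Sub2→Sub3 (2); capacity 11 + 2 = 13.
This cut is saturated, so no flow can exceed 13.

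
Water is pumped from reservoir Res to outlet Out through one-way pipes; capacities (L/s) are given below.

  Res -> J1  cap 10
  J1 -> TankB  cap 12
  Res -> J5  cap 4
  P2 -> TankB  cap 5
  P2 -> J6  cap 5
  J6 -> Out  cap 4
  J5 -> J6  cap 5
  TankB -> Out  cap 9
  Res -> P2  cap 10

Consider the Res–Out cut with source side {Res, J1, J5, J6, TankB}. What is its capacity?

Edges leaving {Res, J1, J5, J6, TankB}: Res→P2 (10), J6→Out (4), TankB→Out (9).
Cut capacity = 10 + 4 + 9 = 23.

23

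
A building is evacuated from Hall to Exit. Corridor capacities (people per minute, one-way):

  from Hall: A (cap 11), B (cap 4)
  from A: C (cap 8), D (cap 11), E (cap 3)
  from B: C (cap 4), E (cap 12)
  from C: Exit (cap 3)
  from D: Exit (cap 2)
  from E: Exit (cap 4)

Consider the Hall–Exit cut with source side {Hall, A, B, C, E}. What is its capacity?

Edges leaving {Hall, A, B, C, E}: A→D (11), C→Exit (3), E→Exit (4).
Cut capacity = 11 + 3 + 4 = 18.

18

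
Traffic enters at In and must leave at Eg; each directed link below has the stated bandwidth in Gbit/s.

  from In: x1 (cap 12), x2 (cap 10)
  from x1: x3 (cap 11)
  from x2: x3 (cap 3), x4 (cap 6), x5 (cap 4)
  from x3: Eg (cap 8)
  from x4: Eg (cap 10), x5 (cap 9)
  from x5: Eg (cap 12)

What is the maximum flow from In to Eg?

18

Augment In→x1→x3→Eg: bottleneck 8, flow now 8.
Augment In→x2→x4→Eg: bottleneck 6, flow now 14.
Augment In→x2→x5→Eg: bottleneck 4, flow now 18.
No augmenting path remains; maximum flow = 18.
In the residual graph, reachable from In: {In, x1, x3}.
Min-cut edges: In→x2 (10), x3→Eg (8); capacity 10 + 8 = 18.
This cut is saturated, so no flow can exceed 18.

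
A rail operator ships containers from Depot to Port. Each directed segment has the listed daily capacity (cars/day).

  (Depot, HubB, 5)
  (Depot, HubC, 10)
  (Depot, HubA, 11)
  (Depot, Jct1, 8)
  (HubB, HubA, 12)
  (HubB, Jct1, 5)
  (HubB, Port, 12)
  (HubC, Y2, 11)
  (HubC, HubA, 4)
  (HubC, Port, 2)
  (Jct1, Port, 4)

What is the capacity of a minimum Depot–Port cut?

11

Augment Depot→HubB→Port: bottleneck 5, flow now 5.
Augment Depot→HubC→Port: bottleneck 2, flow now 7.
Augment Depot→Jct1→Port: bottleneck 4, flow now 11.
No augmenting path remains; maximum flow = 11.
By max-flow min-cut, the minimum cut capacity equals the max flow.
In the residual graph, reachable from Depot: {Depot, HubC, Y2, HubA, Jct1}.
Min-cut edges: Depot→HubB (5), HubC→Port (2), Jct1→Port (4); capacity 5 + 2 + 4 = 11.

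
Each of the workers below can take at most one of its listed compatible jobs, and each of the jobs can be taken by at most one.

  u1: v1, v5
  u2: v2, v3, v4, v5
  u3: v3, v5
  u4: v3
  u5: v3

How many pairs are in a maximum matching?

4

Unit-capacity flow: source→left, listed edges, right→sink; max matching = max flow.
Augmenting path u1→v1 (+1); matched 1.
Augmenting path u2→v2 (+1); matched 2.
Augmenting path u3→v3 (+1); matched 3.
Augmenting path u4→v3→u3→v5 (+1); matched 4.
No augmenting path remains; maximum matching = 4.
König certificate: {u1, u2, u3, v3} is a vertex cover of size 4 (every listed pair touches it), so no matching can be larger.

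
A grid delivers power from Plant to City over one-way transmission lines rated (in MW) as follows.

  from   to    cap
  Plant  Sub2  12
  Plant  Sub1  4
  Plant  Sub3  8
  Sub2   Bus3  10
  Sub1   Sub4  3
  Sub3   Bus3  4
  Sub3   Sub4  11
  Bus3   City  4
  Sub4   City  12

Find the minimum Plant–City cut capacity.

15

Augment Plant→Sub2→Bus3→City: bottleneck 4, flow now 4.
Augment Plant→Sub1→Sub4→City: bottleneck 3, flow now 7.
Augment Plant→Sub3→Sub4→City: bottleneck 8, flow now 15.
No augmenting path remains; maximum flow = 15.
By max-flow min-cut, the minimum cut capacity equals the max flow.
In the residual graph, reachable from Plant: {Plant, Sub2, Sub1, Bus3}.
Min-cut edges: Plant→Sub3 (8), Sub1→Sub4 (3), Bus3→City (4); capacity 8 + 3 + 4 = 15.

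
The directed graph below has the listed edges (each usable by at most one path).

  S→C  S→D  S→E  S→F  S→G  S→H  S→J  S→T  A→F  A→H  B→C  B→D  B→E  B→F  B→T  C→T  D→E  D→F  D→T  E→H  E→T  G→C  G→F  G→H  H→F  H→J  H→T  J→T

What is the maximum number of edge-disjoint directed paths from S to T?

Assign every edge capacity 1; by Menger, the answer equals the max flow.
Path S→T (+1); total 1.
Path S→C→T (+1); total 2.
Path S→D→T (+1); total 3.
Path S→E→T (+1); total 4.
Path S→H→T (+1); total 5.
Path S→J→T (+1); total 6.
No residual S→T path; max flow = 6.
Certifying cut of size 6: {C→T, H→T, J→T, S→D, S→E, S→T}.

6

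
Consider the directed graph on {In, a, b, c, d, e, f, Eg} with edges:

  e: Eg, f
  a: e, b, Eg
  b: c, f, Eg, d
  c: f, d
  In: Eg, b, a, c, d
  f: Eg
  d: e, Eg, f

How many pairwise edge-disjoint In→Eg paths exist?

5

Assign every edge capacity 1; by Menger, the answer equals the max flow.
Path In→Eg (+1); total 1.
Path In→a→Eg (+1); total 2.
Path In→b→Eg (+1); total 3.
Path In→d→Eg (+1); total 4.
Path In→c→f→Eg (+1); total 5.
No residual In→Eg path; max flow = 5.
Certifying cut of size 5: {In→Eg, In→a, In→b, In→c, In→d}.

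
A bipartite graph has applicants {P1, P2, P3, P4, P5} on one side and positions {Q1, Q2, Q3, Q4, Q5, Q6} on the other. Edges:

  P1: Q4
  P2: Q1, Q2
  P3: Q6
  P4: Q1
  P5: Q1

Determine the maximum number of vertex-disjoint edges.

Unit-capacity flow: source→left, listed edges, right→sink; max matching = max flow.
Augmenting path P1→Q4 (+1); matched 1.
Augmenting path P2→Q1 (+1); matched 2.
Augmenting path P3→Q6 (+1); matched 3.
Augmenting path P4→Q1→P2→Q2 (+1); matched 4.
No augmenting path remains; maximum matching = 4.
König certificate: {P1, P2, P3, Q1} is a vertex cover of size 4 (every listed pair touches it), so no matching can be larger.

4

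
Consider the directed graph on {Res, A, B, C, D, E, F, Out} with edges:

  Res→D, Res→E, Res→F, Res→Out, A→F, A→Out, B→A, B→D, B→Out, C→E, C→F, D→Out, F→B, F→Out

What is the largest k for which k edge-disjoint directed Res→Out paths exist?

3

Assign every edge capacity 1; by Menger, the answer equals the max flow.
Path Res→Out (+1); total 1.
Path Res→D→Out (+1); total 2.
Path Res→F→Out (+1); total 3.
No residual Res→Out path; max flow = 3.
Certifying cut of size 3: {Res→D, Res→F, Res→Out}.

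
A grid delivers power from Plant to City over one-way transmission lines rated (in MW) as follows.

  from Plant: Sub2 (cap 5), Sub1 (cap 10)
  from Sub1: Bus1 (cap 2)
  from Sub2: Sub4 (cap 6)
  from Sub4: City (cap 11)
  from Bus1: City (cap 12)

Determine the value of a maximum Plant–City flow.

7

Augment Plant→Sub1→Bus1→City: bottleneck 2, flow now 2.
Augment Plant→Sub2→Sub4→City: bottleneck 5, flow now 7.
No augmenting path remains; maximum flow = 7.
In the residual graph, reachable from Plant: {Plant, Sub1}.
Min-cut edges: Plant→Sub2 (5), Sub1→Bus1 (2); capacity 5 + 2 = 7.
This cut is saturated, so no flow can exceed 7.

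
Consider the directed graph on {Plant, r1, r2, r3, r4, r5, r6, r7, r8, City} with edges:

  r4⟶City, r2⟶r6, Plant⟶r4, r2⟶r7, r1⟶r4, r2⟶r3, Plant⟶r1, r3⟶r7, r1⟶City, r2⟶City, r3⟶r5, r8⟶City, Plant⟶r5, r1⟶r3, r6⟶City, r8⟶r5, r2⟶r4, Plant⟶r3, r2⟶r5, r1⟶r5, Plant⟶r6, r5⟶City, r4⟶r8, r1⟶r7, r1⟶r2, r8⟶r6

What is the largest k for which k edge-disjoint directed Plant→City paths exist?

4

Assign every edge capacity 1; by Menger, the answer equals the max flow.
Path Plant→r1→City (+1); total 1.
Path Plant→r4→City (+1); total 2.
Path Plant→r5→City (+1); total 3.
Path Plant→r6→City (+1); total 4.
No residual Plant→City path; max flow = 4.
Certifying cut of size 4: {Plant→r1, Plant→r4, Plant→r6, r5→City}.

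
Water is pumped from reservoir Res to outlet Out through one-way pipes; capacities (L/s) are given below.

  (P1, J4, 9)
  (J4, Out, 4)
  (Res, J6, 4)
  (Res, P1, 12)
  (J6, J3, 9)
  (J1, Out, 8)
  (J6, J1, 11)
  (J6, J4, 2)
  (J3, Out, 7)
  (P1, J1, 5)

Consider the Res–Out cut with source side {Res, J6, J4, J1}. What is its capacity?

33

Edges leaving {Res, J6, J4, J1}: Res→P1 (12), J6→J3 (9), J4→Out (4), J1→Out (8).
Cut capacity = 12 + 9 + 4 + 8 = 33.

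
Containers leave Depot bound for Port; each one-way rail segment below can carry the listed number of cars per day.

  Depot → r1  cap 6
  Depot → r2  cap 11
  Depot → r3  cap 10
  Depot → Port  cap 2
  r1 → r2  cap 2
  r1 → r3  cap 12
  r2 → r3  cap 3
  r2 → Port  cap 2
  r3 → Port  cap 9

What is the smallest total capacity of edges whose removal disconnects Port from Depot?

Augment Depot→Port: bottleneck 2, flow now 2.
Augment Depot→r2→Port: bottleneck 2, flow now 4.
Augment Depot→r3→Port: bottleneck 9, flow now 13.
No augmenting path remains; maximum flow = 13.
By max-flow min-cut, the minimum cut capacity equals the max flow.
In the residual graph, reachable from Depot: {Depot, r1, r2, r3}.
Min-cut edges: Depot→Port (2), r2→Port (2), r3→Port (9); capacity 2 + 2 + 9 = 13.

13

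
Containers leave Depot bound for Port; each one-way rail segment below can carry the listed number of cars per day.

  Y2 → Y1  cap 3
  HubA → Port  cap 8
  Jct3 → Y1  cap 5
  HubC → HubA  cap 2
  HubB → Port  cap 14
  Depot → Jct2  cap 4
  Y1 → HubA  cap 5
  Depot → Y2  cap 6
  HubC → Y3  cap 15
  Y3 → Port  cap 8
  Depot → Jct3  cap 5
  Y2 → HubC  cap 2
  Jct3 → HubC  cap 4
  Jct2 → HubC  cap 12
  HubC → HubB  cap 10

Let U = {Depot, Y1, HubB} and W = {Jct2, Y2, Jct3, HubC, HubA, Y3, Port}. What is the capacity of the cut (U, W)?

34

Edges leaving {Depot, Y1, HubB}: Depot→Jct2 (4), Depot→Y2 (6), Depot→Jct3 (5), Y1→HubA (5), HubB→Port (14).
Cut capacity = 4 + 6 + 5 + 5 + 14 = 34.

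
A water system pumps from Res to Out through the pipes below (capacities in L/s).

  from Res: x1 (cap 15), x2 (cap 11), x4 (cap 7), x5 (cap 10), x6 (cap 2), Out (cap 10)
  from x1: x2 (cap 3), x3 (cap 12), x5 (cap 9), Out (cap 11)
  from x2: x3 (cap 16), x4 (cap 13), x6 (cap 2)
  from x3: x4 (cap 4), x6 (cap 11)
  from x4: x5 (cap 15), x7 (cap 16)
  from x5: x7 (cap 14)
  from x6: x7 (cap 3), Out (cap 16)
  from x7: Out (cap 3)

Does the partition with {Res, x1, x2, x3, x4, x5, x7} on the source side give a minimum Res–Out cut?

Given cut capacity: 2 + 10 + 11 + 2 + 11 + 3 = 39.
Augment Res→Out: bottleneck 10, flow now 10.
Augment Res→x1→Out: bottleneck 11, flow now 21.
Augment Res→x6→Out: bottleneck 2, flow now 23.
Augment Res→x2→x6→Out: bottleneck 2, flow now 25.
Augment Res→x4→x7→Out: bottleneck 3, flow now 28.
Augment Res→x1→x3→x6→Out: bottleneck 4, flow now 32.
Augment Res→x2→x3→x6→Out: bottleneck 7, flow now 39.
No augmenting path remains; maximum flow = 39.
Cut capacity 39 equals the max flow, so it is a minimum cut.

Yes — it is a minimum cut (capacity 39).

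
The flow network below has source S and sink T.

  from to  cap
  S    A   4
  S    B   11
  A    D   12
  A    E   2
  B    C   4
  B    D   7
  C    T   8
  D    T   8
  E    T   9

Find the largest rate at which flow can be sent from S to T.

Augment S→A→D→T: bottleneck 4, flow now 4.
Augment S→B→C→T: bottleneck 4, flow now 8.
Augment S→B→D→T: bottleneck 4, flow now 12.
Augment S→B→D→A→E→T: bottleneck 2, flow now 14. (uses reverse residual edge)
No augmenting path remains; maximum flow = 14.
In the residual graph, reachable from S: {S, A, B, D}.
Min-cut edges: A→E (2), B→C (4), D→T (8); capacity 2 + 4 + 8 = 14.
This cut is saturated, so no flow can exceed 14.

14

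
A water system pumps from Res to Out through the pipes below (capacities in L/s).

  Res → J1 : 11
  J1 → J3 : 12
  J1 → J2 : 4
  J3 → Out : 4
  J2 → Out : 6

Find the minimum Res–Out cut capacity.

Augment Res→J1→J3→Out: bottleneck 4, flow now 4.
Augment Res→J1→J2→Out: bottleneck 4, flow now 8.
No augmenting path remains; maximum flow = 8.
By max-flow min-cut, the minimum cut capacity equals the max flow.
In the residual graph, reachable from Res: {Res, J1, J3}.
Min-cut edges: J1→J2 (4), J3→Out (4); capacity 4 + 4 = 8.

8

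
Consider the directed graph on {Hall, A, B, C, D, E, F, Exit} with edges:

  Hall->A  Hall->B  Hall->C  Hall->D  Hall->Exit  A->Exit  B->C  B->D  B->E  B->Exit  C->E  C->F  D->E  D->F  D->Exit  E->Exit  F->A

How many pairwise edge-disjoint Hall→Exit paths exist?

5

Assign every edge capacity 1; by Menger, the answer equals the max flow.
Path Hall→Exit (+1); total 1.
Path Hall→A→Exit (+1); total 2.
Path Hall→B→Exit (+1); total 3.
Path Hall→D→Exit (+1); total 4.
Path Hall→C→E→Exit (+1); total 5.
No residual Hall→Exit path; max flow = 5.
Certifying cut of size 5: {Hall→A, Hall→B, Hall→C, Hall→D, Hall→Exit}.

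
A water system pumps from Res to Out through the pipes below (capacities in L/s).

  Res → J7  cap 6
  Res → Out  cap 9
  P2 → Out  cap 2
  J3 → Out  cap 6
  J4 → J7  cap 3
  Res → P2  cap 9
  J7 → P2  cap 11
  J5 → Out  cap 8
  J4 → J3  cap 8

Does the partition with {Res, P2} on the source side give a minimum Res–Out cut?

Given cut capacity: 6 + 9 + 2 = 17.
Augment Res→Out: bottleneck 9, flow now 9.
Augment Res→P2→Out: bottleneck 2, flow now 11.
No augmenting path remains; maximum flow = 11.
In the residual graph, reachable from Res: {Res, J7, P2}.
Min-cut edges: Res→Out (9), P2→Out (2); capacity 9 + 2 = 11.
Cut capacity 17 exceeds the max flow 11, so it is not minimum.

No — its capacity is 17, but the minimum cut has capacity 11.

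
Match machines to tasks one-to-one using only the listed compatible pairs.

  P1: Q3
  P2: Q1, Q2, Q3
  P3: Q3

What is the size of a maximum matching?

2

Unit-capacity flow: source→left, listed edges, right→sink; max matching = max flow.
Augmenting path P1→Q3 (+1); matched 1.
Augmenting path P2→Q1 (+1); matched 2.
No augmenting path remains; maximum matching = 2.
König certificate: {P2, Q3} is a vertex cover of size 2 (every listed pair touches it), so no matching can be larger.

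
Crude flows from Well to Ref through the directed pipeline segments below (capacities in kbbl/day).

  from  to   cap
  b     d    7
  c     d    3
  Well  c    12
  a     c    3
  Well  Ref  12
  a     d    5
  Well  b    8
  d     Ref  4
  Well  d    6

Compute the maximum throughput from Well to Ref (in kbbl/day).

16

Augment Well→Ref: bottleneck 12, flow now 12.
Augment Well→d→Ref: bottleneck 4, flow now 16.
No augmenting path remains; maximum flow = 16.
In the residual graph, reachable from Well: {Well, b, c, d}.
Min-cut edges: Well→Ref (12), d→Ref (4); capacity 12 + 4 = 16.
This cut is saturated, so no flow can exceed 16.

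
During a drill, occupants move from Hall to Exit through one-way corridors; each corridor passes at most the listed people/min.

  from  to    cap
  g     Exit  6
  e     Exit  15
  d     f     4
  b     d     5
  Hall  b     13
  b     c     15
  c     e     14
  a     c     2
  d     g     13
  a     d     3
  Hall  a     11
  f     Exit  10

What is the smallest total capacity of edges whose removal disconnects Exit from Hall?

Augment Hall→a→c→e→Exit: bottleneck 2, flow now 2.
Augment Hall→a→d→f→Exit: bottleneck 3, flow now 5.
Augment Hall→b→c→e→Exit: bottleneck 12, flow now 17.
Augment Hall→b→d→f→Exit: bottleneck 1, flow now 18.
No augmenting path remains; maximum flow = 18.
By max-flow min-cut, the minimum cut capacity equals the max flow.
In the residual graph, reachable from Hall: {Hall, a}.
Min-cut edges: Hall→b (13), a→c (2), a→d (3); capacity 13 + 2 + 3 = 18.

18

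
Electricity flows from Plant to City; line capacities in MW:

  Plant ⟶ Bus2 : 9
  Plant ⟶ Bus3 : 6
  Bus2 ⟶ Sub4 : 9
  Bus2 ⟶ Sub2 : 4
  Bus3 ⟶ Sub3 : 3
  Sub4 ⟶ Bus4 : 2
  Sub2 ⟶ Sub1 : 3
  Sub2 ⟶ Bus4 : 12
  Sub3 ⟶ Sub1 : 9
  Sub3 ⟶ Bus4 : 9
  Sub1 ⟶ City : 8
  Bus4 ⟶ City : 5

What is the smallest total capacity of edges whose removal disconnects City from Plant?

Augment Plant→Bus2→Sub4→Bus4→City: bottleneck 2, flow now 2.
Augment Plant→Bus2→Sub2→Sub1→City: bottleneck 3, flow now 5.
Augment Plant→Bus2→Sub2→Bus4→City: bottleneck 1, flow now 6.
Augment Plant→Bus3→Sub3→Sub1→City: bottleneck 3, flow now 9.
No augmenting path remains; maximum flow = 9.
By max-flow min-cut, the minimum cut capacity equals the max flow.
In the residual graph, reachable from Plant: {Plant, Bus2, Bus3, Sub4}.
Min-cut edges: Bus2→Sub2 (4), Bus3→Sub3 (3), Sub4→Bus4 (2); capacity 4 + 3 + 2 = 9.

9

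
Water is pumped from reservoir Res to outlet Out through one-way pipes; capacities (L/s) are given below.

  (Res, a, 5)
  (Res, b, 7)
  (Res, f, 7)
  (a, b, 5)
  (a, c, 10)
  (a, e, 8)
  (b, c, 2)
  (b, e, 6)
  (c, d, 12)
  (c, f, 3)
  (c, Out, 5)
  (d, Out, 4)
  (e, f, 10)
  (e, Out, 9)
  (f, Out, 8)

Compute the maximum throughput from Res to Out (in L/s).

Augment Res→f→Out: bottleneck 7, flow now 7.
Augment Res→a→c→Out: bottleneck 5, flow now 12.
Augment Res→b→e→Out: bottleneck 6, flow now 18.
Augment Res→b→c→d→Out: bottleneck 1, flow now 19.
No augmenting path remains; maximum flow = 19.
In the residual graph, reachable from Res: {Res}.
Min-cut edges: Res→a (5), Res→b (7), Res→f (7); capacity 5 + 7 + 7 = 19.
This cut is saturated, so no flow can exceed 19.

19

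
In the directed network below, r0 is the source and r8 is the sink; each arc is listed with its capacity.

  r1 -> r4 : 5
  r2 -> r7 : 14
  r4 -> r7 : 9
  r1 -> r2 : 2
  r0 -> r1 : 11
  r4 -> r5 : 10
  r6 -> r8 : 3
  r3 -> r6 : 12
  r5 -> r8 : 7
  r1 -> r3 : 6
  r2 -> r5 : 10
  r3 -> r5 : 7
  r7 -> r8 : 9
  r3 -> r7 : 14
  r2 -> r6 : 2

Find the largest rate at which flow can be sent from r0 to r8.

Augment r0→r1→r2→r5→r8: bottleneck 2, flow now 2.
Augment r0→r1→r3→r5→r8: bottleneck 5, flow now 7.
Augment r0→r1→r3→r6→r8: bottleneck 1, flow now 8.
Augment r0→r1→r4→r7→r8: bottleneck 3, flow now 11.
No augmenting path remains; maximum flow = 11.
In the residual graph, reachable from r0: {r0}.
Min-cut edges: r0→r1 (11); capacity 11 = 11.
This cut is saturated, so no flow can exceed 11.

11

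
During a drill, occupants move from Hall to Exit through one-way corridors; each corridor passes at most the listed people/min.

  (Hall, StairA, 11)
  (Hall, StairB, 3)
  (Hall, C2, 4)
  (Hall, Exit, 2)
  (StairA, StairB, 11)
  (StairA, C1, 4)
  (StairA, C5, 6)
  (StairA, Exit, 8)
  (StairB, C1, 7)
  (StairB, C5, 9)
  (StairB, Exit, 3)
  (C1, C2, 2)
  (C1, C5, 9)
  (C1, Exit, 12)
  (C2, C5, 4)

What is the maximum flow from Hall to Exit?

Augment Hall→Exit: bottleneck 2, flow now 2.
Augment Hall→StairA→Exit: bottleneck 8, flow now 10.
Augment Hall→StairB→Exit: bottleneck 3, flow now 13.
Augment Hall→StairA→C1→Exit: bottleneck 3, flow now 16.
No augmenting path remains; maximum flow = 16.
In the residual graph, reachable from Hall: {Hall, C2, C5}.
Min-cut edges: Hall→StairA (11), Hall→StairB (3), Hall→Exit (2); capacity 11 + 3 + 2 = 16.
This cut is saturated, so no flow can exceed 16.

16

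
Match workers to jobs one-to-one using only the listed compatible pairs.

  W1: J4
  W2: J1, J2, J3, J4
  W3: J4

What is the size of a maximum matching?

2

Unit-capacity flow: source→left, listed edges, right→sink; max matching = max flow.
Augmenting path W1→J4 (+1); matched 1.
Augmenting path W2→J1 (+1); matched 2.
No augmenting path remains; maximum matching = 2.
König certificate: {W2, J4} is a vertex cover of size 2 (every listed pair touches it), so no matching can be larger.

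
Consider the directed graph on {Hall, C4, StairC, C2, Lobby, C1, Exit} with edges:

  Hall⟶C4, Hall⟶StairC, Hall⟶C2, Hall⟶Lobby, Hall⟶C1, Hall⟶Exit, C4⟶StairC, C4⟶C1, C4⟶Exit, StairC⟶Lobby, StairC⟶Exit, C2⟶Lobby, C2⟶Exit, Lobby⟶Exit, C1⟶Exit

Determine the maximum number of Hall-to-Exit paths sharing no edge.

Assign every edge capacity 1; by Menger, the answer equals the max flow.
Path Hall→Exit (+1); total 1.
Path Hall→C4→Exit (+1); total 2.
Path Hall→StairC→Exit (+1); total 3.
Path Hall→C2→Exit (+1); total 4.
Path Hall→Lobby→Exit (+1); total 5.
Path Hall→C1→Exit (+1); total 6.
No residual Hall→Exit path; max flow = 6.
Certifying cut of size 6: {Hall→C1, Hall→C2, Hall→C4, Hall→Exit, Hall→Lobby, Hall→StairC}.

6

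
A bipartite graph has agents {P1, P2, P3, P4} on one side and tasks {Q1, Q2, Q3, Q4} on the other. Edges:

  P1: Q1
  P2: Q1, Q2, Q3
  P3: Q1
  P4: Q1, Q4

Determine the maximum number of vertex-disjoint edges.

Unit-capacity flow: source→left, listed edges, right→sink; max matching = max flow.
Augmenting path P1→Q1 (+1); matched 1.
Augmenting path P2→Q2 (+1); matched 2.
Augmenting path P4→Q4 (+1); matched 3.
No augmenting path remains; maximum matching = 3.
König certificate: {P2, P4, Q1} is a vertex cover of size 3 (every listed pair touches it), so no matching can be larger.

3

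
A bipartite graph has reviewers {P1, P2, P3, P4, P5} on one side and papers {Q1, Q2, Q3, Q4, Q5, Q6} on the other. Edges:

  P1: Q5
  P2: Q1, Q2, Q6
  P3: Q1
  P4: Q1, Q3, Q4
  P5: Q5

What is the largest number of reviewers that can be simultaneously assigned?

4

Unit-capacity flow: source→left, listed edges, right→sink; max matching = max flow.
Augmenting path P1→Q5 (+1); matched 1.
Augmenting path P2→Q1 (+1); matched 2.
Augmenting path P4→Q3 (+1); matched 3.
Augmenting path P3→Q1→P2→Q2 (+1); matched 4.
No augmenting path remains; maximum matching = 4.
König certificate: {P2, P3, P4, Q5} is a vertex cover of size 4 (every listed pair touches it), so no matching can be larger.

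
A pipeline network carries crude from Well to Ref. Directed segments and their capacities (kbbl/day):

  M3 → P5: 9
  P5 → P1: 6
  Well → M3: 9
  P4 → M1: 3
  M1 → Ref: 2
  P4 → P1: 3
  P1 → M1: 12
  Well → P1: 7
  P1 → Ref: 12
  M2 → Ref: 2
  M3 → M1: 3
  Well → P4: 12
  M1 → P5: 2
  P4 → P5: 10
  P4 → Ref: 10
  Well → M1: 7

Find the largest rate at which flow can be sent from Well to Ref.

Augment Well→P4→Ref: bottleneck 10, flow now 10.
Augment Well→P1→Ref: bottleneck 7, flow now 17.
Augment Well→M1→Ref: bottleneck 2, flow now 19.
Augment Well→P4→P1→Ref: bottleneck 2, flow now 21.
Augment Well→M3→P5→P1→Ref: bottleneck 3, flow now 24.
No augmenting path remains; maximum flow = 24.
In the residual graph, reachable from Well: {Well, P4, M3, P1, M1, P5}.
Min-cut edges: P4→Ref (10), P1→Ref (12), M1→Ref (2); capacity 10 + 12 + 2 = 24.
This cut is saturated, so no flow can exceed 24.

24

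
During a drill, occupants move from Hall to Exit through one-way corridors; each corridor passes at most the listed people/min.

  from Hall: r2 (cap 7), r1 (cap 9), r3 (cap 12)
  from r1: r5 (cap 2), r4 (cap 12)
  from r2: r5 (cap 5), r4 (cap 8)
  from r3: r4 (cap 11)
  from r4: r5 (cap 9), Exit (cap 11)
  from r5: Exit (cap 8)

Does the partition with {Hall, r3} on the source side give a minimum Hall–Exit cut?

Given cut capacity: 9 + 7 + 11 = 27.
Augment Hall→r1→r4→Exit: bottleneck 9, flow now 9.
Augment Hall→r2→r4→Exit: bottleneck 2, flow now 11.
Augment Hall→r2→r5→Exit: bottleneck 5, flow now 16.
Augment Hall→r3→r4→r5→Exit: bottleneck 3, flow now 19.
No augmenting path remains; maximum flow = 19.
In the residual graph, reachable from Hall: {Hall, r1, r2, r3, r4, r5}.
Min-cut edges: r4→Exit (11), r5→Exit (8); capacity 11 + 8 = 19.
Cut capacity 27 exceeds the max flow 19, so it is not minimum.

No — its capacity is 27, but the minimum cut has capacity 19.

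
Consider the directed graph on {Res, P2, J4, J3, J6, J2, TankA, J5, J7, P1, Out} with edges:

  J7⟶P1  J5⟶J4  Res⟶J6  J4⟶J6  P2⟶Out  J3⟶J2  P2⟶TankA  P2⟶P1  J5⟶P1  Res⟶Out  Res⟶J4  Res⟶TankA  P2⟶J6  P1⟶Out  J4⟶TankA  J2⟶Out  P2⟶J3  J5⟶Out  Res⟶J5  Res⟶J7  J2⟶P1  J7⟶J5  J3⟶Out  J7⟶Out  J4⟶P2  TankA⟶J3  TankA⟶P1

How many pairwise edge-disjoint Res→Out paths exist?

Assign every edge capacity 1; by Menger, the answer equals the max flow.
Path Res→Out (+1); total 1.
Path Res→J5→Out (+1); total 2.
Path Res→J7→Out (+1); total 3.
Path Res→J4→P2→Out (+1); total 4.
Path Res→TankA→J3→Out (+1); total 5.
No residual Res→Out path; max flow = 5.
Certifying cut of size 5: {Res→J4, Res→J5, Res→J7, Res→Out, Res→TankA}.

5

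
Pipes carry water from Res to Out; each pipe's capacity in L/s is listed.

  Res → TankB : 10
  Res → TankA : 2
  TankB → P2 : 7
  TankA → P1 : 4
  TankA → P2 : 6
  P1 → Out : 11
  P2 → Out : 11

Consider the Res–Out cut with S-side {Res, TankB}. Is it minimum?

Given cut capacity: 2 + 7 = 9.
Augment Res→TankB→P2→Out: bottleneck 7, flow now 7.
Augment Res→TankA→P1→Out: bottleneck 2, flow now 9.
No augmenting path remains; maximum flow = 9.
Cut capacity 9 equals the max flow, so it is a minimum cut.

Yes — it is a minimum cut (capacity 9).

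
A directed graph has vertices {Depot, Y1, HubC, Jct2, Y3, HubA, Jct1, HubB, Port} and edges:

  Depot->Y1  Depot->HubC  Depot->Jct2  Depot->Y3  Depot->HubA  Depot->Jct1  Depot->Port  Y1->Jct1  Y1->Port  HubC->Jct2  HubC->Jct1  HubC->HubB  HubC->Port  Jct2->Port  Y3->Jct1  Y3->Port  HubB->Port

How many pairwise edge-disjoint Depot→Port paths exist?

Assign every edge capacity 1; by Menger, the answer equals the max flow.
Path Depot→Port (+1); total 1.
Path Depot→Y1→Port (+1); total 2.
Path Depot→HubC→Port (+1); total 3.
Path Depot→Jct2→Port (+1); total 4.
Path Depot→Y3→Port (+1); total 5.
No residual Depot→Port path; max flow = 5.
Certifying cut of size 5: {Depot→HubC, Depot→Jct2, Depot→Port, Depot→Y1, Depot→Y3}.

5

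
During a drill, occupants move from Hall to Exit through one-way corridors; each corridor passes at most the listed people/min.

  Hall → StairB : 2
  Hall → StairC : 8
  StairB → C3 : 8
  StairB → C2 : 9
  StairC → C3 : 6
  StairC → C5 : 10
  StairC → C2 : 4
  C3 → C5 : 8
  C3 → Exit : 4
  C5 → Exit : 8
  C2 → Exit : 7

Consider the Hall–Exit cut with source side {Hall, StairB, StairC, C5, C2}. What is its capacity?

Edges leaving {Hall, StairB, StairC, C5, C2}: StairB→C3 (8), StairC→C3 (6), C5→Exit (8), C2→Exit (7).
Cut capacity = 8 + 6 + 8 + 7 = 29.

29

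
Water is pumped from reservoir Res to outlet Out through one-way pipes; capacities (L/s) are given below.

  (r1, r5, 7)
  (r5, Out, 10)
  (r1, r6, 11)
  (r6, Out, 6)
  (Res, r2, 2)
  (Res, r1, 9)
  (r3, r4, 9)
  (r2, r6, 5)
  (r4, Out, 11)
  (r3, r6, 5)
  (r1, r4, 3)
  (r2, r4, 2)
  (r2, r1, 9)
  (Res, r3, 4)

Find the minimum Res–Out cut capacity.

15

Augment Res→r1→r4→Out: bottleneck 3, flow now 3.
Augment Res→r1→r5→Out: bottleneck 6, flow now 9.
Augment Res→r2→r4→Out: bottleneck 2, flow now 11.
Augment Res→r3→r4→Out: bottleneck 4, flow now 15.
No augmenting path remains; maximum flow = 15.
By max-flow min-cut, the minimum cut capacity equals the max flow.
In the residual graph, reachable from Res: {Res}.
Min-cut edges: Res→r1 (9), Res→r2 (2), Res→r3 (4); capacity 9 + 2 + 4 = 15.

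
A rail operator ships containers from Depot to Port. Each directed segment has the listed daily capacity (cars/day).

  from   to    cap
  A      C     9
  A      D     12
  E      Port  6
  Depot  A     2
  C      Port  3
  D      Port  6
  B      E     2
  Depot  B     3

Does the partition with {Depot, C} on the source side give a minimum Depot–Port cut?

Given cut capacity: 2 + 3 + 3 = 8.
Augment Depot→A→C→Port: bottleneck 2, flow now 2.
Augment Depot→B→E→Port: bottleneck 2, flow now 4.
No augmenting path remains; maximum flow = 4.
In the residual graph, reachable from Depot: {Depot, B}.
Min-cut edges: Depot→A (2), B→E (2); capacity 2 + 2 = 4.
Cut capacity 8 exceeds the max flow 4, so it is not minimum.

No — its capacity is 8, but the minimum cut has capacity 4.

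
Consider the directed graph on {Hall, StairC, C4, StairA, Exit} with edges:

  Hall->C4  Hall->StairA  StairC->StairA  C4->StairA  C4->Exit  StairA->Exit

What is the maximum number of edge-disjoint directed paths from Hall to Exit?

2

Assign every edge capacity 1; by Menger, the answer equals the max flow.
Path Hall→C4→Exit (+1); total 1.
Path Hall→StairA→Exit (+1); total 2.
No residual Hall→Exit path; max flow = 2.
Certifying cut of size 2: {Hall→C4, Hall→StairA}.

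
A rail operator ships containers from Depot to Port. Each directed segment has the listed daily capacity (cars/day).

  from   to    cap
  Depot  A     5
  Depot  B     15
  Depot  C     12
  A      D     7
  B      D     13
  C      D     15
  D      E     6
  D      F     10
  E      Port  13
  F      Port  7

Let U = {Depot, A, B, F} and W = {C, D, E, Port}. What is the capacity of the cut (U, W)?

Edges leaving {Depot, A, B, F}: Depot→C (12), A→D (7), B→D (13), F→Port (7).
Cut capacity = 12 + 7 + 13 + 7 = 39.

39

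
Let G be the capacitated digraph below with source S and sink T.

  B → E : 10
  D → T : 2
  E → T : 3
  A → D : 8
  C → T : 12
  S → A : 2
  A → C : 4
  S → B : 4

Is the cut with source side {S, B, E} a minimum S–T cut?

Yes — it is a minimum cut (capacity 5).

Given cut capacity: 2 + 3 = 5.
Augment S→A→C→T: bottleneck 2, flow now 2.
Augment S→B→E→T: bottleneck 3, flow now 5.
No augmenting path remains; maximum flow = 5.
Cut capacity 5 equals the max flow, so it is a minimum cut.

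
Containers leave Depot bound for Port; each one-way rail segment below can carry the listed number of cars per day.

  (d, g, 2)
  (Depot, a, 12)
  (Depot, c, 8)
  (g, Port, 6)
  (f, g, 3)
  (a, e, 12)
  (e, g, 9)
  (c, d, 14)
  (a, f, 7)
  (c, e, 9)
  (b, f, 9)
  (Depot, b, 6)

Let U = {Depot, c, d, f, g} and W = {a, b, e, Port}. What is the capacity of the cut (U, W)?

Edges leaving {Depot, c, d, f, g}: Depot→a (12), Depot→b (6), c→e (9), g→Port (6).
Cut capacity = 12 + 6 + 9 + 6 = 33.

33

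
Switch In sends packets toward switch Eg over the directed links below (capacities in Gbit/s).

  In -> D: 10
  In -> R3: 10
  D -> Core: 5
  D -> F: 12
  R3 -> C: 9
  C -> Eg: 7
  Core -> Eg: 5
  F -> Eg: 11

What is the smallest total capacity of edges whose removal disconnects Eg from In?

17

Augment In→D→Core→Eg: bottleneck 5, flow now 5.
Augment In→D→F→Eg: bottleneck 5, flow now 10.
Augment In→R3→C→Eg: bottleneck 7, flow now 17.
No augmenting path remains; maximum flow = 17.
By max-flow min-cut, the minimum cut capacity equals the max flow.
In the residual graph, reachable from In: {In, R3, C}.
Min-cut edges: In→D (10), C→Eg (7); capacity 10 + 7 = 17.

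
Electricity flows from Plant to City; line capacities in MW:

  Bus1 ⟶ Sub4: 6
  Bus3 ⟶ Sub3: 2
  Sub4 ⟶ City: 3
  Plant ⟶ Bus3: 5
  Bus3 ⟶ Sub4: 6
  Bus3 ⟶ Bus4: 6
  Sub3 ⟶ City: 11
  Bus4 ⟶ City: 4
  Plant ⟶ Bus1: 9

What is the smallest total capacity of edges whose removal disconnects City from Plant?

Augment Plant→Bus3→Sub3→City: bottleneck 2, flow now 2.
Augment Plant→Bus3→Sub4→City: bottleneck 3, flow now 5.
Augment Plant→Bus1→Sub4→Bus3→Bus4→City: bottleneck 3, flow now 8. (uses reverse residual edge)
No augmenting path remains; maximum flow = 8.
By max-flow min-cut, the minimum cut capacity equals the max flow.
In the residual graph, reachable from Plant: {Plant, Bus1, Sub4}.
Min-cut edges: Plant→Bus3 (5), Sub4→City (3); capacity 5 + 3 = 8.

8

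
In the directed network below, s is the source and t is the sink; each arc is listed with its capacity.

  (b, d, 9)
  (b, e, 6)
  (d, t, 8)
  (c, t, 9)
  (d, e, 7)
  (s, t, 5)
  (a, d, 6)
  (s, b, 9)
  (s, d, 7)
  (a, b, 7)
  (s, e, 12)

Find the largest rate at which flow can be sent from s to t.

13

Augment s→t: bottleneck 5, flow now 5.
Augment s→d→t: bottleneck 7, flow now 12.
Augment s→b→d→t: bottleneck 1, flow now 13.
No augmenting path remains; maximum flow = 13.
In the residual graph, reachable from s: {s, b, d, e}.
Min-cut edges: s→t (5), d→t (8); capacity 5 + 8 = 13.
This cut is saturated, so no flow can exceed 13.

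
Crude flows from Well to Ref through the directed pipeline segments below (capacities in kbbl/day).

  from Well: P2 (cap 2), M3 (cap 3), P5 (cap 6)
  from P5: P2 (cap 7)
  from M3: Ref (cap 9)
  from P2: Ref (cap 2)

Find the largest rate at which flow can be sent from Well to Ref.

Augment Well→M3→Ref: bottleneck 3, flow now 3.
Augment Well→P2→Ref: bottleneck 2, flow now 5.
No augmenting path remains; maximum flow = 5.
In the residual graph, reachable from Well: {Well, P5, P2}.
Min-cut edges: Well→M3 (3), P2→Ref (2); capacity 3 + 2 = 5.
This cut is saturated, so no flow can exceed 5.

5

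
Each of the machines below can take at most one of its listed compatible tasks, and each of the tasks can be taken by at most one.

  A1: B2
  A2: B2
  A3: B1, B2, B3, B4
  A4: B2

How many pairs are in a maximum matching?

2

Unit-capacity flow: source→left, listed edges, right→sink; max matching = max flow.
Augmenting path A1→B2 (+1); matched 1.
Augmenting path A3→B1 (+1); matched 2.
No augmenting path remains; maximum matching = 2.
König certificate: {A3, B2} is a vertex cover of size 2 (every listed pair touches it), so no matching can be larger.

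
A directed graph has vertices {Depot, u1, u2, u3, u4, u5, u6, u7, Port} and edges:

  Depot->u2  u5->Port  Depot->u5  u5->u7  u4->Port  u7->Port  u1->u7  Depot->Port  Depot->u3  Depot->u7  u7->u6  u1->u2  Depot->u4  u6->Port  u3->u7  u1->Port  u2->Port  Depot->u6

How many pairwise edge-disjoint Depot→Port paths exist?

6

Assign every edge capacity 1; by Menger, the answer equals the max flow.
Path Depot→Port (+1); total 1.
Path Depot→u2→Port (+1); total 2.
Path Depot→u4→Port (+1); total 3.
Path Depot→u5→Port (+1); total 4.
Path Depot→u6→Port (+1); total 5.
Path Depot→u7→Port (+1); total 6.
No residual Depot→Port path; max flow = 6.
Certifying cut of size 6: {Depot→Port, Depot→u2, Depot→u4, Depot→u5, u6→Port, u7→Port}.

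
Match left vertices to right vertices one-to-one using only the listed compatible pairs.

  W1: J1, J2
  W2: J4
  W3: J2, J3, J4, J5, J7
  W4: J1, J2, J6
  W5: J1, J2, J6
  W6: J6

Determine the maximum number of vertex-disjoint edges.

Unit-capacity flow: source→left, listed edges, right→sink; max matching = max flow.
Augmenting path W1→J1 (+1); matched 1.
Augmenting path W2→J4 (+1); matched 2.
Augmenting path W3→J2 (+1); matched 3.
Augmenting path W4→J6 (+1); matched 4.
Augmenting path W5→J2→W3→J3 (+1); matched 5.
No augmenting path remains; maximum matching = 5.
König certificate: {W2, W3, J1, J2, J6} is a vertex cover of size 5 (every listed pair touches it), so no matching can be larger.

5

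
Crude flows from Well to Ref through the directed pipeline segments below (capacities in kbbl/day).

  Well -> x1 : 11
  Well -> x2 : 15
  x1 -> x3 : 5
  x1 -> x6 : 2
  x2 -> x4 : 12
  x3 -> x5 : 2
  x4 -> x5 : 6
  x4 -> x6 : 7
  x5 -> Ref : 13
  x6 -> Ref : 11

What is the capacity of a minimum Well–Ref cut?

Augment Well→x1→x6→Ref: bottleneck 2, flow now 2.
Augment Well→x1→x3→x5→Ref: bottleneck 2, flow now 4.
Augment Well→x2→x4→x5→Ref: bottleneck 6, flow now 10.
Augment Well→x2→x4→x6→Ref: bottleneck 6, flow now 16.
No augmenting path remains; maximum flow = 16.
By max-flow min-cut, the minimum cut capacity equals the max flow.
In the residual graph, reachable from Well: {Well, x1, x2, x3}.
Min-cut edges: x1→x6 (2), x2→x4 (12), x3→x5 (2); capacity 2 + 12 + 2 = 16.

16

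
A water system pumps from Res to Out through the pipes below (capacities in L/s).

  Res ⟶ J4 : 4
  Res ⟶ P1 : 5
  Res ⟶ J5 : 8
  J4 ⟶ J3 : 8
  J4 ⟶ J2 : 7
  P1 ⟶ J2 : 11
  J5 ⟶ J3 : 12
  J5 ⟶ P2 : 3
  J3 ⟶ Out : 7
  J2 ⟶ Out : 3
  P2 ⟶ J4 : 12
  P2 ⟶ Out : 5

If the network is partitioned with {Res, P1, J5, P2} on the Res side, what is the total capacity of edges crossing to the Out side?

Edges leaving {Res, P1, J5, P2}: Res→J4 (4), P1→J2 (11), J5→J3 (12), P2→J4 (12), P2→Out (5).
Cut capacity = 4 + 11 + 12 + 12 + 5 = 44.

44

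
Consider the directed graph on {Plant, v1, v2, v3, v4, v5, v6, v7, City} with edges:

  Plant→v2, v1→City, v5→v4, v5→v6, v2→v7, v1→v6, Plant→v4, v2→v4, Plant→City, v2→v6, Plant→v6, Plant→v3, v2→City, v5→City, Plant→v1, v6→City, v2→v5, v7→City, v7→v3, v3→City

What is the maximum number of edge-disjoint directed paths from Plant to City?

Assign every edge capacity 1; by Menger, the answer equals the max flow.
Path Plant→City (+1); total 1.
Path Plant→v1→City (+1); total 2.
Path Plant→v2→City (+1); total 3.
Path Plant→v3→City (+1); total 4.
Path Plant→v6→City (+1); total 5.
No residual Plant→City path; max flow = 5.
Certifying cut of size 5: {Plant→City, Plant→v1, Plant→v2, Plant→v3, Plant→v6}.

5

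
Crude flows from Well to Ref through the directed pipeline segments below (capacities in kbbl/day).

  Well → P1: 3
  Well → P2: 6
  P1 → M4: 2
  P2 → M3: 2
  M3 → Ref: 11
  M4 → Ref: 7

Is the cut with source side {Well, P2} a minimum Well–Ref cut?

No — its capacity is 5, but the minimum cut has capacity 4.

Given cut capacity: 3 + 2 = 5.
Augment Well→P1→M4→Ref: bottleneck 2, flow now 2.
Augment Well→P2→M3→Ref: bottleneck 2, flow now 4.
No augmenting path remains; maximum flow = 4.
In the residual graph, reachable from Well: {Well, P1, P2}.
Min-cut edges: P1→M4 (2), P2→M3 (2); capacity 2 + 2 = 4.
Cut capacity 5 exceeds the max flow 4, so it is not minimum.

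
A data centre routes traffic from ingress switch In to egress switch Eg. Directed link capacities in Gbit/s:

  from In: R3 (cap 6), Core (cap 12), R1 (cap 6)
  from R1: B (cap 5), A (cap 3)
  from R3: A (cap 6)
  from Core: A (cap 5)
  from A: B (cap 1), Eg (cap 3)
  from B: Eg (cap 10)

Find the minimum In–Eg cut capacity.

Augment In→R1→A→Eg: bottleneck 3, flow now 3.
Augment In→R1→B→Eg: bottleneck 3, flow now 6.
Augment In→R3→A→B→Eg: bottleneck 1, flow now 7.
Augment In→R3→A→R1→B→Eg: bottleneck 2, flow now 9. (uses reverse residual edge)
No augmenting path remains; maximum flow = 9.
By max-flow min-cut, the minimum cut capacity equals the max flow.
In the residual graph, reachable from In: {In, R1, R3, Core, A}.
Min-cut edges: R1→B (5), A→B (1), A→Eg (3); capacity 5 + 1 + 3 = 9.

9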